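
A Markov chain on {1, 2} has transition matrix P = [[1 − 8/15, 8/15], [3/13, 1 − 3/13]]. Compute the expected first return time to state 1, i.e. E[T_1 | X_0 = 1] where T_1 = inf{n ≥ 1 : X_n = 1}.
E[T_1 | X_0 = 1] = 1/π_1 = 149/45

For an irreducible recurrent Markov chain with stationary distribution π, E[T_i | X_0 = i] = 1/π_i (Kac's formula). Here π_1 = (3/13)/(8/15 + 3/13) = (3/13)/(149/195) = 45/149, so E[T_1 | X_0 = 1] = 1/π_1 = (8/15 + 3/13)/(3/13) = (149/195)/(3/13) = 149/45.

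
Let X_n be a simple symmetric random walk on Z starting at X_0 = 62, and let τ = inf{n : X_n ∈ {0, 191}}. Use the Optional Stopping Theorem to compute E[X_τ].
E[X_τ] = 62

X_n is a martingale and τ is a bounded-mean stopping time (indeed τ is finite a.s. with bounded expectation since the walk is in a bounded region). By the OST, E[X_τ] = E[X_0] = 62. Equivalently: E[X_τ] = 191 · P(hit 191 first) + 0 · P(hit 0 first) = 191 · (62/191) = 62.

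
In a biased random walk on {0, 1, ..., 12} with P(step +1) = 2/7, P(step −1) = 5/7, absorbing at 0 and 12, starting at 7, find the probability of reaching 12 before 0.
P(hit 12 before 0) = (1 − (5/2)^7) / (1 − (5/2)^12) = 831968/81378843

Let u_k denote P(reach 12 before 0 | start at k). Boundary: u_0 = 0, u_12 = 1. Recurrence: u_k = 2/7·u_{k+1} + 5/7·u_{k-1} for 1 ≤ k ≤ 11. Try u_k = A + B·r^k with r = q/p = (5/7)/(2/7) = 5/2. Substitution satisfies the recurrence; boundary conditions give:
  u_k = (1 − r^k) / (1 − r^N) = (1 − (5/2)^7) / (1 − (5/2)^12) = 831968/81378843.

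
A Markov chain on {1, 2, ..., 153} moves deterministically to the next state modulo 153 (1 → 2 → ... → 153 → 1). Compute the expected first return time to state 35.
E[T_35 | X_0 = 35] = 153

The chain cycles deterministically, so starting at state 35 it returns in exactly 153 steps. Equivalently, the stationary distribution is uniform π_j = 1/153 for every state j, so by Kac's formula E[T_35] = 1/π_35 = 153.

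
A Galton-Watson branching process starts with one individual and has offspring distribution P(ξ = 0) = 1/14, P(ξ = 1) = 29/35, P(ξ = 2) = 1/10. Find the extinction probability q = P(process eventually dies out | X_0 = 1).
q = 5/7

The pgf is f(s) = 1/14 + 29/35·s + 1/10·s². The extinction probability q is the smallest fixed point of f in [0, 1]. Setting s = f(s):
  1/10·s² + (29/35 − 1)·s + 1/14 = 0
  1/10·s² − (1/14 + 1/10)·s + 1/14 = 0
which factors as (s − 1)·(1/10·s − 1/14) = 0, giving roots s = 1 and s = (1/14)/(1/10) = 5/7.
Mean offspring μ = 29/35 + 2·1/10 = 36/35 > 1 (supercritical), so q < 1. The extinction probability is the smaller root: q = (1/14)/(1/10) = 5/7.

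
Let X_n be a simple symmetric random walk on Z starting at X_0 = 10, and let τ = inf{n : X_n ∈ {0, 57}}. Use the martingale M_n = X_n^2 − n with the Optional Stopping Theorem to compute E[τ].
E[τ] = 470

M_n = X_n^2 − n is a martingale (since E[X_{n+1}^2 | F_n] = X_n^2 + 1). By OST (τ has finite mean in a bounded region), E[M_τ] = E[M_0] = X_0^2 − 0 = 10^2 = 100. Also E[M_τ] = E[X_τ^2] − E[τ]. The walk exits at 0 or 57, with P(hit 57 first) = 10/57, so E[X_τ^2] = 57^2 · 10/57 + 0 = 570. Thus E[τ] = E[X_τ^2] − E[M_τ] = 570 − 100 = 470 = 10(57 − 10) = 470.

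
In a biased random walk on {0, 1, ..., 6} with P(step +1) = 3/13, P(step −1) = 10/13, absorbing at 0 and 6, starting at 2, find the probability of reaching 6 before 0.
P(hit 6 before 0) = (1 − (10/3)^2) / (1 − (10/3)^6) = 81/10981

Let u_k denote P(reach 6 before 0 | start at k). Boundary: u_0 = 0, u_6 = 1. Recurrence: u_k = 3/13·u_{k+1} + 10/13·u_{k-1} for 1 ≤ k ≤ 5. Try u_k = A + B·r^k with r = q/p = (10/13)/(3/13) = 10/3. Substitution satisfies the recurrence; boundary conditions give:
  u_k = (1 − r^k) / (1 − r^N) = (1 − (10/3)^2) / (1 − (10/3)^6) = 81/10981.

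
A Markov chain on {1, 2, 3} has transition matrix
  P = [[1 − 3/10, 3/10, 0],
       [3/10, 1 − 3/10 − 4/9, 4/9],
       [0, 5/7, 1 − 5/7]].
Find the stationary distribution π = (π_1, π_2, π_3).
π = (45/118, 45/118, 14/59)

This is a birth-death chain on three states, which satisfies detailed balance: π_1 · P_{12} = π_2 · P_{21} and π_2 · P_{23} = π_3 · P_{32}.
From π_1 · 3/10 = π_2 · 3/10: π_2/π_1 = (3/10)/(3/10) = 1.
From π_2 · 4/9 = π_3 · 5/7: π_3/π_2 = (4/9)/(5/7) = 28/45.
Take π_1 proportional to 1; then unnormalized π = (1, 1, 28/45). Normalize by dividing by the sum 118/45:
  π = (45/118, 45/118, 14/59).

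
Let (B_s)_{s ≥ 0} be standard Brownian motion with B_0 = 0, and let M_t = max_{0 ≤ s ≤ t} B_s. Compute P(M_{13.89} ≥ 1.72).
P(M_{13.89} ≥ 1.72) = 2·P(B_{13.89} ≥ 1.72) = 2(1 − Φ(1.72/√13.89)) ≈ 0.6444

By the reflection principle for Brownian motion, P(M_t ≥ a) = 2 · P(B_t ≥ a) for a ≥ 0. Since B_t ~ N(0, t), P(B_t ≥ 1.72) = 1 − Φ(1.72/√t) = 1 − Φ(1.72/√13.89) = 1 − Φ(0.4615). So
  P(M_{13.89} ≥ 1.72) = 2(1 − Φ(0.4615)) ≈ 0.6444.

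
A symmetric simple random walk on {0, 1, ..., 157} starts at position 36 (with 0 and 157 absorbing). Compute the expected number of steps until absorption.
E[τ | X_0 = 36] = 4356

Let v_k = E[τ | X_0 = k]. Boundary: v_0 = v_157 = 0. Recurrence: v_k = 1 + (v_{k-1} + v_{k+1})/2 for 1 ≤ k ≤ 156. The particular solution to v_k − (v_{k-1} + v_{k+1})/2 = 1 is v_k = −k^2. Adding homogeneous solution A + B k and matching boundaries gives v_k = k (157 − k). Substituting k = 36: v_36 = 36 · 121 = 4356.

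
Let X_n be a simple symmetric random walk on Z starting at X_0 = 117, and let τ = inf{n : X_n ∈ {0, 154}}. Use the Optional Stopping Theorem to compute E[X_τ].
E[X_τ] = 117

X_n is a martingale and τ is a bounded-mean stopping time (indeed τ is finite a.s. with bounded expectation since the walk is in a bounded region). By the OST, E[X_τ] = E[X_0] = 117. Equivalently: E[X_τ] = 154 · P(hit 154 first) + 0 · P(hit 0 first) = 154 · (117/154) = 117.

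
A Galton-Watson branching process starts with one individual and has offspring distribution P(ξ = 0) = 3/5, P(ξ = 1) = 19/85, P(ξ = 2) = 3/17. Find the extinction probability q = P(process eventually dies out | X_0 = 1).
q = 1

Mean offspring μ = 0·3/5 + 1·19/85 + 2·3/17 = 49/85 ≤ 1. For μ ≤ 1 with offspring not concentrated at 1, the Galton-Watson process goes extinct almost surely, so q = 1.
(Algebraic check: The pgf is f(s) = 3/5 + 19/85·s + 3/17·s². The extinction probability q is the smallest fixed point of f in [0, 1]. Setting s = f(s):
  3/17·s² + (19/85 − 1)·s + 3/5 = 0
  3/17·s² − (3/5 + 3/17)·s + 3/5 = 0
which factors as (s − 1)·(3/17·s − 3/5) = 0, giving roots s = 1 and s = (3/5)/(3/17) = 17/5. Since 17/5 ≥ 1, the smallest root in [0, 1] is s = 1.)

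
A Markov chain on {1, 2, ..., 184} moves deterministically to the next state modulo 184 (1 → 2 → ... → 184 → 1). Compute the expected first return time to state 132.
E[T_132 | X_0 = 132] = 184

The chain cycles deterministically, so starting at state 132 it returns in exactly 184 steps. Equivalently, the stationary distribution is uniform π_j = 1/184 for every state j, so by Kac's formula E[T_132] = 1/π_132 = 184.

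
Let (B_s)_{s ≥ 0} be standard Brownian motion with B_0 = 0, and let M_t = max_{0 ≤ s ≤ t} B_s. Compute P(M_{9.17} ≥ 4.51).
P(M_{9.17} ≥ 4.51) = 2·P(B_{9.17} ≥ 4.51) = 2(1 − Φ(4.51/√9.17)) ≈ 0.1364

By the reflection principle for Brownian motion, P(M_t ≥ a) = 2 · P(B_t ≥ a) for a ≥ 0. Since B_t ~ N(0, t), P(B_t ≥ 4.51) = 1 − Φ(4.51/√t) = 1 − Φ(4.51/√9.17) = 1 − Φ(1.4893). So
  P(M_{9.17} ≥ 4.51) = 2(1 − Φ(1.4893)) ≈ 0.1364.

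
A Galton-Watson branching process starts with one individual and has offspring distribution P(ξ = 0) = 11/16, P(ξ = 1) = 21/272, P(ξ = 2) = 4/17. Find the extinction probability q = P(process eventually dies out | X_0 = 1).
q = 1

Mean offspring μ = 0·11/16 + 1·21/272 + 2·4/17 = 149/272 ≤ 1. For μ ≤ 1 with offspring not concentrated at 1, the Galton-Watson process goes extinct almost surely, so q = 1.
(Algebraic check: The pgf is f(s) = 11/16 + 21/272·s + 4/17·s². The extinction probability q is the smallest fixed point of f in [0, 1]. Setting s = f(s):
  4/17·s² + (21/272 − 1)·s + 11/16 = 0
  4/17·s² − (11/16 + 4/17)·s + 11/16 = 0
which factors as (s − 1)·(4/17·s − 11/16) = 0, giving roots s = 1 and s = (11/16)/(4/17) = 187/64. Since 187/64 ≥ 1, the smallest root in [0, 1] is s = 1.)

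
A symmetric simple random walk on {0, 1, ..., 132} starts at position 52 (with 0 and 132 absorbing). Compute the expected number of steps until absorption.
E[τ | X_0 = 52] = 4160

Let v_k = E[τ | X_0 = k]. Boundary: v_0 = v_132 = 0. Recurrence: v_k = 1 + (v_{k-1} + v_{k+1})/2 for 1 ≤ k ≤ 131. The particular solution to v_k − (v_{k-1} + v_{k+1})/2 = 1 is v_k = −k^2. Adding homogeneous solution A + B k and matching boundaries gives v_k = k (132 − k). Substituting k = 52: v_52 = 52 · 80 = 4160.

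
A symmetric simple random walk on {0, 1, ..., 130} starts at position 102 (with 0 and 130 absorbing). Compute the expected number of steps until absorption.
E[τ | X_0 = 102] = 2856

Let v_k = E[τ | X_0 = k]. Boundary: v_0 = v_130 = 0. Recurrence: v_k = 1 + (v_{k-1} + v_{k+1})/2 for 1 ≤ k ≤ 129. The particular solution to v_k − (v_{k-1} + v_{k+1})/2 = 1 is v_k = −k^2. Adding homogeneous solution A + B k and matching boundaries gives v_k = k (130 − k). Substituting k = 102: v_102 = 102 · 28 = 2856.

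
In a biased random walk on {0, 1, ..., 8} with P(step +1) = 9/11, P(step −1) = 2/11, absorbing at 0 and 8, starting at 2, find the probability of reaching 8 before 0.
P(hit 8 before 0) = (1 − (2/9)^2) / (1 − (2/9)^8) = 531441/559045

Let u_k denote P(reach 8 before 0 | start at k). Boundary: u_0 = 0, u_8 = 1. Recurrence: u_k = 9/11·u_{k+1} + 2/11·u_{k-1} for 1 ≤ k ≤ 7. Try u_k = A + B·r^k with r = q/p = (2/11)/(9/11) = 2/9. Substitution satisfies the recurrence; boundary conditions give:
  u_k = (1 − r^k) / (1 − r^N) = (1 − (2/9)^2) / (1 − (2/9)^8) = 531441/559045.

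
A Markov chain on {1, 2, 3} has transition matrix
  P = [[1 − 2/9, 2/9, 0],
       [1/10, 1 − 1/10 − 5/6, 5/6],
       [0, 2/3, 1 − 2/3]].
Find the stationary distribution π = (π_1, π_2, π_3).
π = (1/6, 10/27, 25/54)

This is a birth-death chain on three states, which satisfies detailed balance: π_1 · P_{12} = π_2 · P_{21} and π_2 · P_{23} = π_3 · P_{32}.
From π_1 · 2/9 = π_2 · 1/10: π_2/π_1 = (2/9)/(1/10) = 20/9.
From π_2 · 5/6 = π_3 · 2/3: π_3/π_2 = (5/6)/(2/3) = 5/4.
Take π_1 proportional to 1; then unnormalized π = (1, 20/9, 25/9). Normalize by dividing by the sum 6:
  π = (1/6, 10/27, 25/54).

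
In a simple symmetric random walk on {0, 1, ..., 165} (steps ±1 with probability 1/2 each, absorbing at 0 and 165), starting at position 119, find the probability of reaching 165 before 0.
P(hit 165 before 0) = 119/165

Let u_k = P(hit 165 before 0 | start at k). Then u_0 = 0, u_165 = 1, and u_k = u_{k-1}/2 + u_{k+1}/2 for 1 ≤ k ≤ 164. This harmonic recurrence is solved by u_k = k/165, giving u_119 = 119/165.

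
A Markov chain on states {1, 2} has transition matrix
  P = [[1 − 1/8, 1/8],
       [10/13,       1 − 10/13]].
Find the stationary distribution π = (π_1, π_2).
π_1 = 80/93, π_2 = 13/93

Solve πP = π with π_1 + π_2 = 1. From πP = π: π_1 · (1 − 1/8) + π_2 · 10/13 = π_1 ⇒ π_2 · 10/13 = π_1 · 1/8 ⇒ π_2/π_1 = (1/8)/(10/13) = 13/80. Together with π_1 + π_2 = 1:
  π_1 = (10/13)/(1/8 + 10/13) = (10/13)/(93/104) = 80/93,
  π_2 = (1/8)/(1/8 + 10/13) = (1/8)/(93/104) = 13/93.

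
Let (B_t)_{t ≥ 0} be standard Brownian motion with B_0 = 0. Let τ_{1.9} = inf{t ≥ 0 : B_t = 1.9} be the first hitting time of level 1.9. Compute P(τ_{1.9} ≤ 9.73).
P(τ_{1.9} ≤ 9.73) = 2(1 − Φ(1.9/√9.73)) = 2(1 − Φ(0.6091)) ≈ 0.5425

By the reflection principle for standard BM, P(τ_b ≤ t) = 2 · P(B_t ≥ b). Since B_t ~ N(0, t), P(B_t ≥ 1.9) = 1 − Φ(1.9/√t) = 1 − Φ(1.9/√9.73) = 1 − Φ(0.6091) ≈ 0.27123. Doubling: P(τ_{1.9} ≤ 9.73) ≈ 2 · 0.27123 = 0.54246 ≈ 0.5425.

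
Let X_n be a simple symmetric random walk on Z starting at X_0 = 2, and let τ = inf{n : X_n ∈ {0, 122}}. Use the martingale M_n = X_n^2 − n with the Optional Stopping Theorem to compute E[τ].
E[τ] = 240

M_n = X_n^2 − n is a martingale (since E[X_{n+1}^2 | F_n] = X_n^2 + 1). By OST (τ has finite mean in a bounded region), E[M_τ] = E[M_0] = X_0^2 − 0 = 2^2 = 4. Also E[M_τ] = E[X_τ^2] − E[τ]. The walk exits at 0 or 122, with P(hit 122 first) = 2/122, so E[X_τ^2] = 122^2 · 2/122 + 0 = 244. Thus E[τ] = E[X_τ^2] − E[M_τ] = 244 − 4 = 240 = 2(122 − 2) = 240.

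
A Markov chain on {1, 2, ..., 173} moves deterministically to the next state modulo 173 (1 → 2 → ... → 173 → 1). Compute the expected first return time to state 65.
E[T_65 | X_0 = 65] = 173

The chain cycles deterministically, so starting at state 65 it returns in exactly 173 steps. Equivalently, the stationary distribution is uniform π_j = 1/173 for every state j, so by Kac's formula E[T_65] = 1/π_65 = 173.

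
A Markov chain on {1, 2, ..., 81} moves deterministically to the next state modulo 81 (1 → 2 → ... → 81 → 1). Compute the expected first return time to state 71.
E[T_71 | X_0 = 71] = 81

The chain cycles deterministically, so starting at state 71 it returns in exactly 81 steps. Equivalently, the stationary distribution is uniform π_j = 1/81 for every state j, so by Kac's formula E[T_71] = 1/π_71 = 81.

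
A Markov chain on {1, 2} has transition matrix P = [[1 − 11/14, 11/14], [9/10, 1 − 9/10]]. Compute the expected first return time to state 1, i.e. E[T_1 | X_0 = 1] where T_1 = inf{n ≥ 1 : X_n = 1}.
E[T_1 | X_0 = 1] = 1/π_1 = 118/63

For an irreducible recurrent Markov chain with stationary distribution π, E[T_i | X_0 = i] = 1/π_i (Kac's formula). Here π_1 = (9/10)/(11/14 + 9/10) = (9/10)/(59/35) = 63/118, so E[T_1 | X_0 = 1] = 1/π_1 = (11/14 + 9/10)/(9/10) = (59/35)/(9/10) = 118/63.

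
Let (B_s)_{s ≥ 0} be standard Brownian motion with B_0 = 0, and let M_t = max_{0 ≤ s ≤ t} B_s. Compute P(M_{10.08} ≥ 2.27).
P(M_{10.08} ≥ 2.27) = 2·P(B_{10.08} ≥ 2.27) = 2(1 − Φ(2.27/√10.08)) ≈ 0.4746

By the reflection principle for Brownian motion, P(M_t ≥ a) = 2 · P(B_t ≥ a) for a ≥ 0. Since B_t ~ N(0, t), P(B_t ≥ 2.27) = 1 − Φ(2.27/√t) = 1 − Φ(2.27/√10.08) = 1 − Φ(0.7150). So
  P(M_{10.08} ≥ 2.27) = 2(1 − Φ(0.7150)) ≈ 0.4746.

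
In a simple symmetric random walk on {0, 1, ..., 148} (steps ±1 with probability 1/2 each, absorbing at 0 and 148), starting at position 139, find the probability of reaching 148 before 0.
P(hit 148 before 0) = 139/148

Let u_k = P(hit 148 before 0 | start at k). Then u_0 = 0, u_148 = 1, and u_k = u_{k-1}/2 + u_{k+1}/2 for 1 ≤ k ≤ 147. This harmonic recurrence is solved by u_k = k/148, giving u_139 = 139/148.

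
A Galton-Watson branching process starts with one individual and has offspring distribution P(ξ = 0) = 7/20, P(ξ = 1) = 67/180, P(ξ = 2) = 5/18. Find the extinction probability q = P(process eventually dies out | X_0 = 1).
q = 1

Mean offspring μ = 0·7/20 + 1·67/180 + 2·5/18 = 167/180 ≤ 1. For μ ≤ 1 with offspring not concentrated at 1, the Galton-Watson process goes extinct almost surely, so q = 1.
(Algebraic check: The pgf is f(s) = 7/20 + 67/180·s + 5/18·s². The extinction probability q is the smallest fixed point of f in [0, 1]. Setting s = f(s):
  5/18·s² + (67/180 − 1)·s + 7/20 = 0
  5/18·s² − (7/20 + 5/18)·s + 7/20 = 0
which factors as (s − 1)·(5/18·s − 7/20) = 0, giving roots s = 1 and s = (7/20)/(5/18) = 63/50. Since 63/50 ≥ 1, the smallest root in [0, 1] is s = 1.)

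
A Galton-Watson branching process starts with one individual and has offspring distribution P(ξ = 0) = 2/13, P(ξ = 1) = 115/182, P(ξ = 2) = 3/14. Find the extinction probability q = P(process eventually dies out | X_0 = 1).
q = 28/39

The pgf is f(s) = 2/13 + 115/182·s + 3/14·s². The extinction probability q is the smallest fixed point of f in [0, 1]. Setting s = f(s):
  3/14·s² + (115/182 − 1)·s + 2/13 = 0
  3/14·s² − (2/13 + 3/14)·s + 2/13 = 0
which factors as (s − 1)·(3/14·s − 2/13) = 0, giving roots s = 1 and s = (2/13)/(3/14) = 28/39.
Mean offspring μ = 115/182 + 2·3/14 = 193/182 > 1 (supercritical), so q < 1. The extinction probability is the smaller root: q = (2/13)/(3/14) = 28/39.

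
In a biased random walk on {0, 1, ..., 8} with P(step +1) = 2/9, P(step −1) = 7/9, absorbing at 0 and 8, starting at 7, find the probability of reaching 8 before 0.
P(hit 8 before 0) = (1 − (7/2)^7) / (1 − (7/2)^8) = 329366/1152909

Let u_k denote P(reach 8 before 0 | start at k). Boundary: u_0 = 0, u_8 = 1. Recurrence: u_k = 2/9·u_{k+1} + 7/9·u_{k-1} for 1 ≤ k ≤ 7. Try u_k = A + B·r^k with r = q/p = (7/9)/(2/9) = 7/2. Substitution satisfies the recurrence; boundary conditions give:
  u_k = (1 − r^k) / (1 − r^N) = (1 − (7/2)^7) / (1 − (7/2)^8) = 329366/1152909.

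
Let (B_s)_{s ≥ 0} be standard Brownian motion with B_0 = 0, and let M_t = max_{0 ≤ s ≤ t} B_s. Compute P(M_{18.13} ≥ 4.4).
P(M_{18.13} ≥ 4.4) = 2·P(B_{18.13} ≥ 4.4) = 2(1 − Φ(4.4/√18.13)) ≈ 0.3014

By the reflection principle for Brownian motion, P(M_t ≥ a) = 2 · P(B_t ≥ a) for a ≥ 0. Since B_t ~ N(0, t), P(B_t ≥ 4.4) = 1 − Φ(4.4/√t) = 1 − Φ(4.4/√18.13) = 1 − Φ(1.0334). So
  P(M_{18.13} ≥ 4.4) = 2(1 − Φ(1.0334)) ≈ 0.3014.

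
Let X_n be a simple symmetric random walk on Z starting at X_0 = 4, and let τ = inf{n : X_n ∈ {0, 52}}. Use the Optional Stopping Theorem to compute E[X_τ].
E[X_τ] = 4

X_n is a martingale and τ is a bounded-mean stopping time (indeed τ is finite a.s. with bounded expectation since the walk is in a bounded region). By the OST, E[X_τ] = E[X_0] = 4. Equivalently: E[X_τ] = 52 · P(hit 52 first) + 0 · P(hit 0 first) = 52 · (4/52) = 4.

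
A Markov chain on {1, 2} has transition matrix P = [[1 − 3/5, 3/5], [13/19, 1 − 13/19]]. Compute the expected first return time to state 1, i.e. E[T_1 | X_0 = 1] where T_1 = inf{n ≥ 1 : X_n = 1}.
E[T_1 | X_0 = 1] = 1/π_1 = 122/65

For an irreducible recurrent Markov chain with stationary distribution π, E[T_i | X_0 = i] = 1/π_i (Kac's formula). Here π_1 = (13/19)/(3/5 + 13/19) = (13/19)/(122/95) = 65/122, so E[T_1 | X_0 = 1] = 1/π_1 = (3/5 + 13/19)/(13/19) = (122/95)/(13/19) = 122/65.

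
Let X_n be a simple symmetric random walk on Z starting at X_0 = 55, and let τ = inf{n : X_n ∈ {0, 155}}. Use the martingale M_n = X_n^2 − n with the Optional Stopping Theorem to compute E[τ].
E[τ] = 5500

M_n = X_n^2 − n is a martingale (since E[X_{n+1}^2 | F_n] = X_n^2 + 1). By OST (τ has finite mean in a bounded region), E[M_τ] = E[M_0] = X_0^2 − 0 = 55^2 = 3025. Also E[M_τ] = E[X_τ^2] − E[τ]. The walk exits at 0 or 155, with P(hit 155 first) = 55/155, so E[X_τ^2] = 155^2 · 55/155 + 0 = 8525. Thus E[τ] = E[X_τ^2] − E[M_τ] = 8525 − 3025 = 5500 = 55(155 − 55) = 5500.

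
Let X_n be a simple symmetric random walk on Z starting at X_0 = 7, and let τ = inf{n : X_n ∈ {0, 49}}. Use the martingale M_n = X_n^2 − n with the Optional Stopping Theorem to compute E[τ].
E[τ] = 294

M_n = X_n^2 − n is a martingale (since E[X_{n+1}^2 | F_n] = X_n^2 + 1). By OST (τ has finite mean in a bounded region), E[M_τ] = E[M_0] = X_0^2 − 0 = 7^2 = 49. Also E[M_τ] = E[X_τ^2] − E[τ]. The walk exits at 0 or 49, with P(hit 49 first) = 7/49, so E[X_τ^2] = 49^2 · 7/49 + 0 = 343. Thus E[τ] = E[X_τ^2] − E[M_τ] = 343 − 49 = 294 = 7(49 − 7) = 294.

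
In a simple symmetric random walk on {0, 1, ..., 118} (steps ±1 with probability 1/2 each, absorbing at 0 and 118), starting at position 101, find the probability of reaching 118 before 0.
P(hit 118 before 0) = 101/118

Let u_k = P(hit 118 before 0 | start at k). Then u_0 = 0, u_118 = 1, and u_k = u_{k-1}/2 + u_{k+1}/2 for 1 ≤ k ≤ 117. This harmonic recurrence is solved by u_k = k/118, giving u_101 = 101/118.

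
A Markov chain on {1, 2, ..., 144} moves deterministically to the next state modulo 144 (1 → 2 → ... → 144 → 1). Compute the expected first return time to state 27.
E[T_27 | X_0 = 27] = 144

The chain cycles deterministically, so starting at state 27 it returns in exactly 144 steps. Equivalently, the stationary distribution is uniform π_j = 1/144 for every state j, so by Kac's formula E[T_27] = 1/π_27 = 144.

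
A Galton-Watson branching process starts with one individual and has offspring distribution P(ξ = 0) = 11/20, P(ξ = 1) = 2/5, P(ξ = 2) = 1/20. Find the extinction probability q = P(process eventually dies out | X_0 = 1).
q = 1

Mean offspring μ = 0·11/20 + 1·2/5 + 2·1/20 = 1/2 ≤ 1. For μ ≤ 1 with offspring not concentrated at 1, the Galton-Watson process goes extinct almost surely, so q = 1.
(Algebraic check: The pgf is f(s) = 11/20 + 2/5·s + 1/20·s². The extinction probability q is the smallest fixed point of f in [0, 1]. Setting s = f(s):
  1/20·s² + (2/5 − 1)·s + 11/20 = 0
  1/20·s² − (11/20 + 1/20)·s + 11/20 = 0
which factors as (s − 1)·(1/20·s − 11/20) = 0, giving roots s = 1 and s = (11/20)/(1/20) = 11. Since 11 ≥ 1, the smallest root in [0, 1] is s = 1.)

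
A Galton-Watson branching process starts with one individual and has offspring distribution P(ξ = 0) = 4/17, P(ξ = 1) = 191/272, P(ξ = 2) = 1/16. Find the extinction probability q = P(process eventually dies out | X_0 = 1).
q = 1

Mean offspring μ = 0·4/17 + 1·191/272 + 2·1/16 = 225/272 ≤ 1. For μ ≤ 1 with offspring not concentrated at 1, the Galton-Watson process goes extinct almost surely, so q = 1.
(Algebraic check: The pgf is f(s) = 4/17 + 191/272·s + 1/16·s². The extinction probability q is the smallest fixed point of f in [0, 1]. Setting s = f(s):
  1/16·s² + (191/272 − 1)·s + 4/17 = 0
  1/16·s² − (4/17 + 1/16)·s + 4/17 = 0
which factors as (s − 1)·(1/16·s − 4/17) = 0, giving roots s = 1 and s = (4/17)/(1/16) = 64/17. Since 64/17 ≥ 1, the smallest root in [0, 1] is s = 1.)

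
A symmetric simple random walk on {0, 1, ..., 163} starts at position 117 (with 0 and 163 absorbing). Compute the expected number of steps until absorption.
E[τ | X_0 = 117] = 5382

Let v_k = E[τ | X_0 = k]. Boundary: v_0 = v_163 = 0. Recurrence: v_k = 1 + (v_{k-1} + v_{k+1})/2 for 1 ≤ k ≤ 162. The particular solution to v_k − (v_{k-1} + v_{k+1})/2 = 1 is v_k = −k^2. Adding homogeneous solution A + B k and matching boundaries gives v_k = k (163 − k). Substituting k = 117: v_117 = 117 · 46 = 5382.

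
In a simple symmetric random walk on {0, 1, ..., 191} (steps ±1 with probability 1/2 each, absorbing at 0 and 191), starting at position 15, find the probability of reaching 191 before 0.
P(hit 191 before 0) = 15/191

Let u_k = P(hit 191 before 0 | start at k). Then u_0 = 0, u_191 = 1, and u_k = u_{k-1}/2 + u_{k+1}/2 for 1 ≤ k ≤ 190. This harmonic recurrence is solved by u_k = k/191, giving u_15 = 15/191.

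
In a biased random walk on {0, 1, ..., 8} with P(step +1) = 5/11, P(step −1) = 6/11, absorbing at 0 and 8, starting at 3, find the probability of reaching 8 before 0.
P(hit 8 before 0) = (1 − (6/5)^3) / (1 − (6/5)^8) = 284375/1288991

Let u_k denote P(reach 8 before 0 | start at k). Boundary: u_0 = 0, u_8 = 1. Recurrence: u_k = 5/11·u_{k+1} + 6/11·u_{k-1} for 1 ≤ k ≤ 7. Try u_k = A + B·r^k with r = q/p = (6/11)/(5/11) = 6/5. Substitution satisfies the recurrence; boundary conditions give:
  u_k = (1 − r^k) / (1 − r^N) = (1 − (6/5)^3) / (1 − (6/5)^8) = 284375/1288991.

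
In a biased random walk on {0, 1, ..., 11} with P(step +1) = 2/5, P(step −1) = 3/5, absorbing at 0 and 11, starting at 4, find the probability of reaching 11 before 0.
P(hit 11 before 0) = (1 − (3/2)^4) / (1 − (3/2)^11) = 8320/175099

Let u_k denote P(reach 11 before 0 | start at k). Boundary: u_0 = 0, u_11 = 1. Recurrence: u_k = 2/5·u_{k+1} + 3/5·u_{k-1} for 1 ≤ k ≤ 10. Try u_k = A + B·r^k with r = q/p = (3/5)/(2/5) = 3/2. Substitution satisfies the recurrence; boundary conditions give:
  u_k = (1 − r^k) / (1 − r^N) = (1 − (3/2)^4) / (1 − (3/2)^11) = 8320/175099.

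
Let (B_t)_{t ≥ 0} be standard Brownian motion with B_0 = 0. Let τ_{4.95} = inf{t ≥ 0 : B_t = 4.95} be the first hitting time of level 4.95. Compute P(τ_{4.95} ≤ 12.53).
P(τ_{4.95} ≤ 12.53) = 2(1 − Φ(4.95/√12.53)) = 2(1 − Φ(1.3984)) ≈ 0.1620

By the reflection principle for standard BM, P(τ_b ≤ t) = 2 · P(B_t ≥ b). Since B_t ~ N(0, t), P(B_t ≥ 4.95) = 1 − Φ(4.95/√t) = 1 − Φ(4.95/√12.53) = 1 − Φ(1.3984) ≈ 0.08100. Doubling: P(τ_{4.95} ≤ 12.53) ≈ 2 · 0.08100 = 0.16200 ≈ 0.1620.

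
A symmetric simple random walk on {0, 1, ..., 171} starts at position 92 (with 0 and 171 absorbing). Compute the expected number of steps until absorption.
E[τ | X_0 = 92] = 7268

Let v_k = E[τ | X_0 = k]. Boundary: v_0 = v_171 = 0. Recurrence: v_k = 1 + (v_{k-1} + v_{k+1})/2 for 1 ≤ k ≤ 170. The particular solution to v_k − (v_{k-1} + v_{k+1})/2 = 1 is v_k = −k^2. Adding homogeneous solution A + B k and matching boundaries gives v_k = k (171 − k). Substituting k = 92: v_92 = 92 · 79 = 7268.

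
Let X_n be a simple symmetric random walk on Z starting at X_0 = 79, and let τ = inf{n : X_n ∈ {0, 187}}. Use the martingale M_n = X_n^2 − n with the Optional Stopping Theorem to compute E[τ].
E[τ] = 8532

M_n = X_n^2 − n is a martingale (since E[X_{n+1}^2 | F_n] = X_n^2 + 1). By OST (τ has finite mean in a bounded region), E[M_τ] = E[M_0] = X_0^2 − 0 = 79^2 = 6241. Also E[M_τ] = E[X_τ^2] − E[τ]. The walk exits at 0 or 187, with P(hit 187 first) = 79/187, so E[X_τ^2] = 187^2 · 79/187 + 0 = 14773. Thus E[τ] = E[X_τ^2] − E[M_τ] = 14773 − 6241 = 8532 = 79(187 − 79) = 8532.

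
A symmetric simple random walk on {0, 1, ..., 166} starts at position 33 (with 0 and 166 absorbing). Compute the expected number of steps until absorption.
E[τ | X_0 = 33] = 4389

Let v_k = E[τ | X_0 = k]. Boundary: v_0 = v_166 = 0. Recurrence: v_k = 1 + (v_{k-1} + v_{k+1})/2 for 1 ≤ k ≤ 165. The particular solution to v_k − (v_{k-1} + v_{k+1})/2 = 1 is v_k = −k^2. Adding homogeneous solution A + B k and matching boundaries gives v_k = k (166 − k). Substituting k = 33: v_33 = 33 · 133 = 4389.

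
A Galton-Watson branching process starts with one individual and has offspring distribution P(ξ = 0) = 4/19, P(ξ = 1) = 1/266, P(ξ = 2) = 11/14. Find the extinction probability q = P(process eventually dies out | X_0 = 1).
q = 56/209

The pgf is f(s) = 4/19 + 1/266·s + 11/14·s². The extinction probability q is the smallest fixed point of f in [0, 1]. Setting s = f(s):
  11/14·s² + (1/266 − 1)·s + 4/19 = 0
  11/14·s² − (4/19 + 11/14)·s + 4/19 = 0
which factors as (s − 1)·(11/14·s − 4/19) = 0, giving roots s = 1 and s = (4/19)/(11/14) = 56/209.
Mean offspring μ = 1/266 + 2·11/14 = 419/266 > 1 (supercritical), so q < 1. The extinction probability is the smaller root: q = (4/19)/(11/14) = 56/209.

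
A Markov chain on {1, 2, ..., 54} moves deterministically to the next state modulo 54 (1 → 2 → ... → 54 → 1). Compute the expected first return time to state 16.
E[T_16 | X_0 = 16] = 54

The chain cycles deterministically, so starting at state 16 it returns in exactly 54 steps. Equivalently, the stationary distribution is uniform π_j = 1/54 for every state j, so by Kac's formula E[T_16] = 1/π_16 = 54.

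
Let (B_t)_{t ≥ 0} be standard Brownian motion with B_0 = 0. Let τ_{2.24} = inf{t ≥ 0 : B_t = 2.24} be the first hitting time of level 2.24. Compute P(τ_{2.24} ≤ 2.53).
P(τ_{2.24} ≤ 2.53) = 2(1 − Φ(2.24/√2.53)) = 2(1 − Φ(1.4083)) ≈ 0.1590

By the reflection principle for standard BM, P(τ_b ≤ t) = 2 · P(B_t ≥ b). Since B_t ~ N(0, t), P(B_t ≥ 2.24) = 1 − Φ(2.24/√t) = 1 − Φ(2.24/√2.53) = 1 − Φ(1.4083) ≈ 0.07952. Doubling: P(τ_{2.24} ≤ 2.53) ≈ 2 · 0.07952 = 0.15904 ≈ 0.1590.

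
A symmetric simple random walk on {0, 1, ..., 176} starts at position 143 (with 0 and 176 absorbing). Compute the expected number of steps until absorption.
E[τ | X_0 = 143] = 4719

Let v_k = E[τ | X_0 = k]. Boundary: v_0 = v_176 = 0. Recurrence: v_k = 1 + (v_{k-1} + v_{k+1})/2 for 1 ≤ k ≤ 175. The particular solution to v_k − (v_{k-1} + v_{k+1})/2 = 1 is v_k = −k^2. Adding homogeneous solution A + B k and matching boundaries gives v_k = k (176 − k). Substituting k = 143: v_143 = 143 · 33 = 4719.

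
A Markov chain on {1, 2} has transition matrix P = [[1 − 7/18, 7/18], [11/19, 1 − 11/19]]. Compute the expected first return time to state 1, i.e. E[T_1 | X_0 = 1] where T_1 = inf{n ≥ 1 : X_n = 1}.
E[T_1 | X_0 = 1] = 1/π_1 = 331/198

For an irreducible recurrent Markov chain with stationary distribution π, E[T_i | X_0 = i] = 1/π_i (Kac's formula). Here π_1 = (11/19)/(7/18 + 11/19) = (11/19)/(331/342) = 198/331, so E[T_1 | X_0 = 1] = 1/π_1 = (7/18 + 11/19)/(11/19) = (331/342)/(11/19) = 331/198.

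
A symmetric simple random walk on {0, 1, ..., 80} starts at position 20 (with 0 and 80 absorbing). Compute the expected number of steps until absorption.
E[τ | X_0 = 20] = 1200

Let v_k = E[τ | X_0 = k]. Boundary: v_0 = v_80 = 0. Recurrence: v_k = 1 + (v_{k-1} + v_{k+1})/2 for 1 ≤ k ≤ 79. The particular solution to v_k − (v_{k-1} + v_{k+1})/2 = 1 is v_k = −k^2. Adding homogeneous solution A + B k and matching boundaries gives v_k = k (80 − k). Substituting k = 20: v_20 = 20 · 60 = 1200.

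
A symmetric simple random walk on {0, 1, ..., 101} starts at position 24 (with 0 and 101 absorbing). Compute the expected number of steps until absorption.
E[τ | X_0 = 24] = 1848

Let v_k = E[τ | X_0 = k]. Boundary: v_0 = v_101 = 0. Recurrence: v_k = 1 + (v_{k-1} + v_{k+1})/2 for 1 ≤ k ≤ 100. The particular solution to v_k − (v_{k-1} + v_{k+1})/2 = 1 is v_k = −k^2. Adding homogeneous solution A + B k and matching boundaries gives v_k = k (101 − k). Substituting k = 24: v_24 = 24 · 77 = 1848.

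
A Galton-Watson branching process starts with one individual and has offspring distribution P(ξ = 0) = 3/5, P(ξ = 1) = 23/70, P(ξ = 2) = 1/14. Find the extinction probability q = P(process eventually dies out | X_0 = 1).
q = 1

Mean offspring μ = 0·3/5 + 1·23/70 + 2·1/14 = 33/70 ≤ 1. For μ ≤ 1 with offspring not concentrated at 1, the Galton-Watson process goes extinct almost surely, so q = 1.
(Algebraic check: The pgf is f(s) = 3/5 + 23/70·s + 1/14·s². The extinction probability q is the smallest fixed point of f in [0, 1]. Setting s = f(s):
  1/14·s² + (23/70 − 1)·s + 3/5 = 0
  1/14·s² − (3/5 + 1/14)·s + 3/5 = 0
which factors as (s − 1)·(1/14·s − 3/5) = 0, giving roots s = 1 and s = (3/5)/(1/14) = 42/5. Since 42/5 ≥ 1, the smallest root in [0, 1] is s = 1.)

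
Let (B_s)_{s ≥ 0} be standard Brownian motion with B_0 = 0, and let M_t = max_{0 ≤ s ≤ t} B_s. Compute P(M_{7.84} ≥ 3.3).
P(M_{7.84} ≥ 3.3) = 2·P(B_{7.84} ≥ 3.3) = 2(1 − Φ(3.3/√7.84)) ≈ 0.2386

By the reflection principle for Brownian motion, P(M_t ≥ a) = 2 · P(B_t ≥ a) for a ≥ 0. Since B_t ~ N(0, t), P(B_t ≥ 3.3) = 1 − Φ(3.3/√t) = 1 − Φ(3.3/√7.84) = 1 − Φ(1.1786). So
  P(M_{7.84} ≥ 3.3) = 2(1 − Φ(1.1786)) ≈ 0.2386.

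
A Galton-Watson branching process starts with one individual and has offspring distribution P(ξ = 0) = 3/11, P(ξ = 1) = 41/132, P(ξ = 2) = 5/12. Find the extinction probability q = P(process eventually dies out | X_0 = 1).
q = 36/55

The pgf is f(s) = 3/11 + 41/132·s + 5/12·s². The extinction probability q is the smallest fixed point of f in [0, 1]. Setting s = f(s):
  5/12·s² + (41/132 − 1)·s + 3/11 = 0
  5/12·s² − (3/11 + 5/12)·s + 3/11 = 0
which factors as (s − 1)·(5/12·s − 3/11) = 0, giving roots s = 1 and s = (3/11)/(5/12) = 36/55.
Mean offspring μ = 41/132 + 2·5/12 = 151/132 > 1 (supercritical), so q < 1. The extinction probability is the smaller root: q = (3/11)/(5/12) = 36/55.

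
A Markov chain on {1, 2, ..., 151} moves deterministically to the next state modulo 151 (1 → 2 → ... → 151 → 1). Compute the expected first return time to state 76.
E[T_76 | X_0 = 76] = 151

The chain cycles deterministically, so starting at state 76 it returns in exactly 151 steps. Equivalently, the stationary distribution is uniform π_j = 1/151 for every state j, so by Kac's formula E[T_76] = 1/π_76 = 151.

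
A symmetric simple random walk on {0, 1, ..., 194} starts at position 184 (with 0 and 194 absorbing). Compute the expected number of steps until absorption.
E[τ | X_0 = 184] = 1840

Let v_k = E[τ | X_0 = k]. Boundary: v_0 = v_194 = 0. Recurrence: v_k = 1 + (v_{k-1} + v_{k+1})/2 for 1 ≤ k ≤ 193. The particular solution to v_k − (v_{k-1} + v_{k+1})/2 = 1 is v_k = −k^2. Adding homogeneous solution A + B k and matching boundaries gives v_k = k (194 − k). Substituting k = 184: v_184 = 184 · 10 = 1840.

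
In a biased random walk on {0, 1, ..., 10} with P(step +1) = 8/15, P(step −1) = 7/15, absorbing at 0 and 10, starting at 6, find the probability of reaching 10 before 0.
P(hit 10 before 0) = (1 − (7/8)^6) / (1 − (7/8)^10) = 39456768/52751105

Let u_k denote P(reach 10 before 0 | start at k). Boundary: u_0 = 0, u_10 = 1. Recurrence: u_k = 8/15·u_{k+1} + 7/15·u_{k-1} for 1 ≤ k ≤ 9. Try u_k = A + B·r^k with r = q/p = (7/15)/(8/15) = 7/8. Substitution satisfies the recurrence; boundary conditions give:
  u_k = (1 − r^k) / (1 − r^N) = (1 − (7/8)^6) / (1 − (7/8)^10) = 39456768/52751105.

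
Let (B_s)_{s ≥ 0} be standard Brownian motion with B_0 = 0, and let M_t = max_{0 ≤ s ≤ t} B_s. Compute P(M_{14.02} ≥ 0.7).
P(M_{14.02} ≥ 0.7) = 2·P(B_{14.02} ≥ 0.7) = 2(1 − Φ(0.7/√14.02)) ≈ 0.8517

By the reflection principle for Brownian motion, P(M_t ≥ a) = 2 · P(B_t ≥ a) for a ≥ 0. Since B_t ~ N(0, t), P(B_t ≥ 0.7) = 1 − Φ(0.7/√t) = 1 − Φ(0.7/√14.02) = 1 − Φ(0.1869). So
  P(M_{14.02} ≥ 0.7) = 2(1 − Φ(0.1869)) ≈ 0.8517.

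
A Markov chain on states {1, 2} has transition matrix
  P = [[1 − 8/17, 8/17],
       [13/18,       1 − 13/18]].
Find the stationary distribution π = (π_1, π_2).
π_1 = 221/365, π_2 = 144/365

Solve πP = π with π_1 + π_2 = 1. From πP = π: π_1 · (1 − 8/17) + π_2 · 13/18 = π_1 ⇒ π_2 · 13/18 = π_1 · 8/17 ⇒ π_2/π_1 = (8/17)/(13/18) = 144/221. Together with π_1 + π_2 = 1:
  π_1 = (13/18)/(8/17 + 13/18) = (13/18)/(365/306) = 221/365,
  π_2 = (8/17)/(8/17 + 13/18) = (8/17)/(365/306) = 144/365.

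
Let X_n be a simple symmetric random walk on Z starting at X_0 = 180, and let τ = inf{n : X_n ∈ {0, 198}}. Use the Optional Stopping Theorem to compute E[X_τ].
E[X_τ] = 180

X_n is a martingale and τ is a bounded-mean stopping time (indeed τ is finite a.s. with bounded expectation since the walk is in a bounded region). By the OST, E[X_τ] = E[X_0] = 180. Equivalently: E[X_τ] = 198 · P(hit 198 first) + 0 · P(hit 0 first) = 198 · (180/198) = 180.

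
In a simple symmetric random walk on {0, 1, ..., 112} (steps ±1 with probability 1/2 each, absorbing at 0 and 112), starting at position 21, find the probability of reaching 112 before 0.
P(hit 112 before 0) = 21/112 = 3/16

Let u_k = P(hit 112 before 0 | start at k). Then u_0 = 0, u_112 = 1, and u_k = u_{k-1}/2 + u_{k+1}/2 for 1 ≤ k ≤ 111. This harmonic recurrence is solved by u_k = k/112, giving u_21 = 21/112 = 3/16.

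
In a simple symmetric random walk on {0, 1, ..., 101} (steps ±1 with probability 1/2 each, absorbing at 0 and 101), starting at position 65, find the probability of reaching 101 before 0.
P(hit 101 before 0) = 65/101

Let u_k = P(hit 101 before 0 | start at k). Then u_0 = 0, u_101 = 1, and u_k = u_{k-1}/2 + u_{k+1}/2 for 1 ≤ k ≤ 100. This harmonic recurrence is solved by u_k = k/101, giving u_65 = 65/101.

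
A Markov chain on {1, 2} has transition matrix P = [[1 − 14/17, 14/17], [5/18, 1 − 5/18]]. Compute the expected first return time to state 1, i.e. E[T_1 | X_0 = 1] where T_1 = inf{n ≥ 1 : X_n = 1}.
E[T_1 | X_0 = 1] = 1/π_1 = 337/85

For an irreducible recurrent Markov chain with stationary distribution π, E[T_i | X_0 = i] = 1/π_i (Kac's formula). Here π_1 = (5/18)/(14/17 + 5/18) = (5/18)/(337/306) = 85/337, so E[T_1 | X_0 = 1] = 1/π_1 = (14/17 + 5/18)/(5/18) = (337/306)/(5/18) = 337/85.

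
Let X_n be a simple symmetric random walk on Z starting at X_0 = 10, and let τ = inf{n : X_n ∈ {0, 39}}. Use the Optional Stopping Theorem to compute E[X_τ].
E[X_τ] = 10

X_n is a martingale and τ is a bounded-mean stopping time (indeed τ is finite a.s. with bounded expectation since the walk is in a bounded region). By the OST, E[X_τ] = E[X_0] = 10. Equivalently: E[X_τ] = 39 · P(hit 39 first) + 0 · P(hit 0 first) = 39 · (10/39) = 10.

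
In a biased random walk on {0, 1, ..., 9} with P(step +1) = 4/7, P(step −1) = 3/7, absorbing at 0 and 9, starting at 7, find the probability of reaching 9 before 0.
P(hit 9 before 0) = (1 − (3/4)^7) / (1 − (3/4)^9) = 227152/242461

Let u_k denote P(reach 9 before 0 | start at k). Boundary: u_0 = 0, u_9 = 1. Recurrence: u_k = 4/7·u_{k+1} + 3/7·u_{k-1} for 1 ≤ k ≤ 8. Try u_k = A + B·r^k with r = q/p = (3/7)/(4/7) = 3/4. Substitution satisfies the recurrence; boundary conditions give:
  u_k = (1 − r^k) / (1 − r^N) = (1 − (3/4)^7) / (1 − (3/4)^9) = 227152/242461.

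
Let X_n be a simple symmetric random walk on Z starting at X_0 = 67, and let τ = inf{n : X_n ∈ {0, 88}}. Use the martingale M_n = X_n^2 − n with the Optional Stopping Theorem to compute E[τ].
E[τ] = 1407

M_n = X_n^2 − n is a martingale (since E[X_{n+1}^2 | F_n] = X_n^2 + 1). By OST (τ has finite mean in a bounded region), E[M_τ] = E[M_0] = X_0^2 − 0 = 67^2 = 4489. Also E[M_τ] = E[X_τ^2] − E[τ]. The walk exits at 0 or 88, with P(hit 88 first) = 67/88, so E[X_τ^2] = 88^2 · 67/88 + 0 = 5896. Thus E[τ] = E[X_τ^2] − E[M_τ] = 5896 − 4489 = 1407 = 67(88 − 67) = 1407.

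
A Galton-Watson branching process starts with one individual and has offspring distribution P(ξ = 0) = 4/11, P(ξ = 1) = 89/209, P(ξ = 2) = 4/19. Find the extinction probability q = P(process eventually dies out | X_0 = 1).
q = 1

Mean offspring μ = 0·4/11 + 1·89/209 + 2·4/19 = 177/209 ≤ 1. For μ ≤ 1 with offspring not concentrated at 1, the Galton-Watson process goes extinct almost surely, so q = 1.
(Algebraic check: The pgf is f(s) = 4/11 + 89/209·s + 4/19·s². The extinction probability q is the smallest fixed point of f in [0, 1]. Setting s = f(s):
  4/19·s² + (89/209 − 1)·s + 4/11 = 0
  4/19·s² − (4/11 + 4/19)·s + 4/11 = 0
which factors as (s − 1)·(4/19·s − 4/11) = 0, giving roots s = 1 and s = (4/11)/(4/19) = 19/11. Since 19/11 ≥ 1, the smallest root in [0, 1] is s = 1.)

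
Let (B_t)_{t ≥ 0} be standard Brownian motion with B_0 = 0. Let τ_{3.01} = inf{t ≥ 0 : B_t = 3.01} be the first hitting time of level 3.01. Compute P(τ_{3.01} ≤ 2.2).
P(τ_{3.01} ≤ 2.2) = 2(1 − Φ(3.01/√2.2)) = 2(1 − Φ(2.0293)) ≈ 0.0424

By the reflection principle for standard BM, P(τ_b ≤ t) = 2 · P(B_t ≥ b). Since B_t ~ N(0, t), P(B_t ≥ 3.01) = 1 − Φ(3.01/√t) = 1 − Φ(3.01/√2.2) = 1 − Φ(2.0293) ≈ 0.02121. Doubling: P(τ_{3.01} ≤ 2.2) ≈ 2 · 0.02121 = 0.04242 ≈ 0.0424.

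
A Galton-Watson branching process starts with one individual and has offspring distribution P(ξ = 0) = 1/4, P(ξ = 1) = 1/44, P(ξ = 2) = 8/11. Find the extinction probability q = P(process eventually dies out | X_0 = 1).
q = 11/32

The pgf is f(s) = 1/4 + 1/44·s + 8/11·s². The extinction probability q is the smallest fixed point of f in [0, 1]. Setting s = f(s):
  8/11·s² + (1/44 − 1)·s + 1/4 = 0
  8/11·s² − (1/4 + 8/11)·s + 1/4 = 0
which factors as (s − 1)·(8/11·s − 1/4) = 0, giving roots s = 1 and s = (1/4)/(8/11) = 11/32.
Mean offspring μ = 1/44 + 2·8/11 = 65/44 > 1 (supercritical), so q < 1. The extinction probability is the smaller root: q = (1/4)/(8/11) = 11/32.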